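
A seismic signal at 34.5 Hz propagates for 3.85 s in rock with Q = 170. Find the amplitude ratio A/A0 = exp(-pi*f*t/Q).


pi*f*t/Q = pi*34.5*3.85/170 = 2.4546
A/A0 = exp(-2.4546) = 0.085898

0.085898


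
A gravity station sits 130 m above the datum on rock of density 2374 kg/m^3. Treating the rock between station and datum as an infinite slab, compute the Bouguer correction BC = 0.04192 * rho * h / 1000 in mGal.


BC = 0.04192 * rho * h / 1000
= 0.04192 * 2374 * 130 / 1000
= 12.9374 mGal

12.9374


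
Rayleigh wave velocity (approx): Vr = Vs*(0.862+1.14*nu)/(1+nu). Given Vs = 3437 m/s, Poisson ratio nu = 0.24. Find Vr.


Numerator factor = 0.862 + 1.14*0.24 = 1.1356
Denominator = 1 + 0.24 = 1.24
Vr = 3437 * 1.1356 / 1.24 = 3147.63 m/s

3147.63


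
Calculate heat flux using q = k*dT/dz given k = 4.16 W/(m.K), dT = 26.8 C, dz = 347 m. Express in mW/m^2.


q = k * dT / dz * 1000
= 4.16 * 26.8 / 347 * 1000
= 0.321291 * 1000
= 321.2911 mW/m^2

321.2911


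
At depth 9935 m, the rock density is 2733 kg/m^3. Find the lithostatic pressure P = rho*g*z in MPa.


P = rho * g * z / 1e6
= 2733 * 9.81 * 9935 / 1e6
= 266364602.55 / 1e6
= 266.3646 MPa

266.3646


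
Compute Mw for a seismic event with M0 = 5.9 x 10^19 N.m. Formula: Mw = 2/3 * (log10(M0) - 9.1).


log10(M0) = log10(5.9 x 10^19) = 19.7709
Mw = 2/3 * (19.7709 - 9.1)
= 2/3 * 10.6709
= 7.11

7.11


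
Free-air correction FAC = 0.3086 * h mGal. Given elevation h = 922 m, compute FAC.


FAC = 0.3086 * h
= 0.3086 * 922
= 284.5292 mGal

284.5292


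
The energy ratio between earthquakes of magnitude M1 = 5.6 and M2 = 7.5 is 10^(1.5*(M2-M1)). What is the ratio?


M2 - M1 = 7.5 - 5.6 = 1.9
1.5 * 1.9 = 2.85
ratio = 10^2.85 = 707.95

707.95


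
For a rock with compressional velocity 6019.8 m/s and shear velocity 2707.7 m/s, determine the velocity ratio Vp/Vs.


Vp/Vs = 6019.8 / 2707.7
= 2.2232

2.2232


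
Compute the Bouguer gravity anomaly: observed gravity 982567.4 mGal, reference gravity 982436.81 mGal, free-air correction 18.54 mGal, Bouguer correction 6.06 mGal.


BA = g_obs - g_ref + FAC - BC
= 982567.4 - 982436.81 + 18.54 - 6.06
= 143.07 mGal

143.07


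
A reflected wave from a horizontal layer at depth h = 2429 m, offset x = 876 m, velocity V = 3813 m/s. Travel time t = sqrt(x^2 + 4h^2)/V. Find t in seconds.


x^2 + 4h^2 = 876^2 + 4*2429^2 = 767376 + 23600164 = 24367540
sqrt(24367540) = 4936.3489
t = 4936.3489 / 3813 = 1.2946 s

1.2946


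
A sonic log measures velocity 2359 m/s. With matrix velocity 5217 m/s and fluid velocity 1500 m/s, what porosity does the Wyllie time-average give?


1/V - 1/Vm = 1/2359 - 1/5217 = 0.00023223
1/Vf - 1/Vm = 1/1500 - 1/5217 = 0.00047499
phi = 0.00023223 / 0.00047499 = 0.4889

0.4889


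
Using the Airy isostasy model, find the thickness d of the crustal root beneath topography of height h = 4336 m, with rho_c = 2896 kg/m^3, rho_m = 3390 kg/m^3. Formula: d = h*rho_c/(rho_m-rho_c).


rho_m - rho_c = 3390 - 2896 = 494
d = 4336 * 2896 / 494
= 12557056 / 494
= 25419.14 m

25419.14


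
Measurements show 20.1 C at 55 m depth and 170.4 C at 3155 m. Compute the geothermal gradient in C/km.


dT = 170.4 - 20.1 = 150.3 C
dz = 3155 - 55 = 3100 m
gradient = dT/dz * 1000 = 150.3/3100 * 1000 = 48.4839 C/km

48.4839


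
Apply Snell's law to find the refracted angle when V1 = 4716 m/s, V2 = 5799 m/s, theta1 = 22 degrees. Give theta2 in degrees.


sin(theta1) = sin(22 deg) = 0.374607
sin(theta2) = V2/V1 * sin(theta1) = 5799/4716 * 0.374607 = 0.460633
theta2 = arcsin(0.460633) = 27.4279 degrees

27.4279


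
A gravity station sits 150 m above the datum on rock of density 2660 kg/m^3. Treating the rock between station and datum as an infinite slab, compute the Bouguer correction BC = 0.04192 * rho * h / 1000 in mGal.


BC = 0.04192 * rho * h / 1000
= 0.04192 * 2660 * 150 / 1000
= 16.7261 mGal

16.7261


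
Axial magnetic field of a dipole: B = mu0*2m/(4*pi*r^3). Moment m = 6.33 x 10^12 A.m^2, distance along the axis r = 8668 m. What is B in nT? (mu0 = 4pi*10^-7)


m = 6.33 x 10^12 = 6330000000000 A.m^2
2m = 12660000000000 A.m^2
r^3 = 8668^3 = 651263453632
B = (4pi*10^-7) * 12660000000000 / (4*pi * 651263453632) * 1e9
= 15909025.197779 / 8184017925927.23 * 1e9
= 1943.9138 nT

1943.9138


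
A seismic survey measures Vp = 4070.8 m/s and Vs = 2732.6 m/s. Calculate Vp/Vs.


Vp/Vs = 4070.8 / 2732.6
= 1.4897

1.4897


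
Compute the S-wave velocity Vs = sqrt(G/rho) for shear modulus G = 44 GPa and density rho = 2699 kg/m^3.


Convert G to Pa: G = 44e9 Pa
Compute G/rho = 44e9 / 2699 = 16302334.1979
Vs = sqrt(16302334.1979) = 4037.61 m/s

4037.61


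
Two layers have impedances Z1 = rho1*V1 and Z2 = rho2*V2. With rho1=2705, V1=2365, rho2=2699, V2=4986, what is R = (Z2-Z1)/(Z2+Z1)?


Z1 = 2705 * 2365 = 6397325
Z2 = 2699 * 4986 = 13457214
R = (13457214 - 6397325) / (13457214 + 6397325) = 7059889 / 19854539 = 0.3556

0.3556


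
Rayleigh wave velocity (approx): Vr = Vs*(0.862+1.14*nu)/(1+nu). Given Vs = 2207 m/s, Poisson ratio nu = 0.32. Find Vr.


Numerator factor = 0.862 + 1.14*0.32 = 1.2268
Denominator = 1 + 0.32 = 1.32
Vr = 2207 * 1.2268 / 1.32 = 2051.17 m/s

2051.17


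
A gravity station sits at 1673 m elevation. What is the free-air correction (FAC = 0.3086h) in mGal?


FAC = 0.3086 * h
= 0.3086 * 1673
= 516.2878 mGal

516.2878


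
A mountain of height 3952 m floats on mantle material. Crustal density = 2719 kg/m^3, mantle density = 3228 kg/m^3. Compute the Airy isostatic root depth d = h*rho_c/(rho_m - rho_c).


rho_m - rho_c = 3228 - 2719 = 509
d = 3952 * 2719 / 509
= 10745488 / 509
= 21110.98 m

21110.98


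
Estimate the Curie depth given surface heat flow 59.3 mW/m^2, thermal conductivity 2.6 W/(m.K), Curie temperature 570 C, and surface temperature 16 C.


T_Curie - T_surf = 570 - 16 = 554 C
Convert q to W/m^2: 59.3 mW/m^2 = 0.0593 W/m^2
d = 554 * 2.6 / 0.0593 = 24290.05 m

24290.05


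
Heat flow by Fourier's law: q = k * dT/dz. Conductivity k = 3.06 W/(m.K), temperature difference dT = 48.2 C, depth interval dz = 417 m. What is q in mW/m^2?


q = k * dT / dz * 1000
= 3.06 * 48.2 / 417 * 1000
= 0.353698 * 1000
= 353.6978 mW/m^2

353.6978


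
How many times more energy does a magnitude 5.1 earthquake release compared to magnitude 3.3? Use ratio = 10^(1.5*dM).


M2 - M1 = 5.1 - 3.3 = 1.8
1.5 * 1.8 = 2.7
ratio = 10^2.7 = 501.19

501.19


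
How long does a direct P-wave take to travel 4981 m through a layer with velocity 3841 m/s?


t = x / V
= 4981 / 3841
= 1.2968 s

1.2968


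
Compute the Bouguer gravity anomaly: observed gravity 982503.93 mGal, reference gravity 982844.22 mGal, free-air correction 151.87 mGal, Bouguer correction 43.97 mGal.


BA = g_obs - g_ref + FAC - BC
= 982503.93 - 982844.22 + 151.87 - 43.97
= -232.39 mGal

-232.39


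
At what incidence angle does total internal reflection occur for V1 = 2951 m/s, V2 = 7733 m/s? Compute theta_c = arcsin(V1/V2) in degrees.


V1/V2 = 2951/7733 = 0.381611
theta_c = arcsin(0.381611) = 22.4335 degrees

22.4335


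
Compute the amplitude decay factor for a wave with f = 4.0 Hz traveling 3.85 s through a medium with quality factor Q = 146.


pi*f*t/Q = pi*4.0*3.85/146 = 0.331373
A/A0 = exp(-0.331373) = 0.717937

0.717937


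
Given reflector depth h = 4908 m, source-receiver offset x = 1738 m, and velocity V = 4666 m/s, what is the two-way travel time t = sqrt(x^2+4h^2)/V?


x^2 + 4h^2 = 1738^2 + 4*4908^2 = 3020644 + 96353856 = 99374500
sqrt(99374500) = 9968.6759
t = 9968.6759 / 4666 = 2.1365 s

2.1365


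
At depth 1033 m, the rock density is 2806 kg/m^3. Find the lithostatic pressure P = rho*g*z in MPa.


P = rho * g * z / 1e6
= 2806 * 9.81 * 1033 / 1e6
= 28435246.38 / 1e6
= 28.4352 MPa

28.4352


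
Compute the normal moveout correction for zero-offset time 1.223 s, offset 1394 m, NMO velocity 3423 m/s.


x/Vnmo = 1394/3423 = 0.407245
(x/Vnmo)^2 = 0.165849
t0^2 = 1.495729
sqrt(1.495729 + 0.165849) = 1.289022
dt = 1.289022 - 1.223 = 0.066022

0.066022


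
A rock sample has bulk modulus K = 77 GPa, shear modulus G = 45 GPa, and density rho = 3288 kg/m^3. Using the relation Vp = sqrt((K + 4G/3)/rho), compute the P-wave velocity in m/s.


First compute the effective modulus:
K + 4G/3 = 77e9 + 4*45e9/3 = 137000000000.0 Pa
Then divide by density:
137000000000.0 / 3288 = 41666666.6667 Pa/(kg/m^3)
Take the square root:
Vp = sqrt(41666666.6667) = 6454.97 m/s

6454.97


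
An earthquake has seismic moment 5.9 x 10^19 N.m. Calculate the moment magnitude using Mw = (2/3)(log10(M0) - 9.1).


log10(M0) = log10(5.9 x 10^19) = 19.7709
Mw = 2/3 * (19.7709 - 9.1)
= 2/3 * 10.6709
= 7.11

7.11


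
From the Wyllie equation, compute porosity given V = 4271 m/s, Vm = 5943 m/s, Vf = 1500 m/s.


1/V - 1/Vm = 1/4271 - 1/5943 = 6.587e-05
1/Vf - 1/Vm = 1/1500 - 1/5943 = 0.0004984
phi = 6.587e-05 / 0.0004984 = 0.1322

0.1322


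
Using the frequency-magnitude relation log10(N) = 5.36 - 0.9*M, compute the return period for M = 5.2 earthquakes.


log10(N) = 5.36 - 0.9*5.2 = 0.68
N = 10^0.68 = 4.786301
T = 1/N = 1/4.786301 = 0.2089 years

0.2089


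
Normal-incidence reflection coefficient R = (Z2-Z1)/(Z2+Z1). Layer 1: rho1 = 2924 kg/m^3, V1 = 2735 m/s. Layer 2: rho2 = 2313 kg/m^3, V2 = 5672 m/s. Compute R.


Z1 = 2924 * 2735 = 7997140
Z2 = 2313 * 5672 = 13119336
R = (13119336 - 7997140) / (13119336 + 7997140) = 5122196 / 21116476 = 0.2426

0.2426


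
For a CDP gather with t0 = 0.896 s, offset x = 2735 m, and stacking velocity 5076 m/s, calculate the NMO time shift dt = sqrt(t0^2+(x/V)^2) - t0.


x/Vnmo = 2735/5076 = 0.53881
(x/Vnmo)^2 = 0.290316
t0^2 = 0.802816
sqrt(0.802816 + 0.290316) = 1.04553
dt = 1.04553 - 0.896 = 0.14953

0.14953


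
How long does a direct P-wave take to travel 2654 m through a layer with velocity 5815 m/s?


t = x / V
= 2654 / 5815
= 0.4564 s

0.4564


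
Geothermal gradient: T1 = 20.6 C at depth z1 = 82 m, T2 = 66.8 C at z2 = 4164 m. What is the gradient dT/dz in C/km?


dT = 66.8 - 20.6 = 46.2 C
dz = 4164 - 82 = 4082 m
gradient = dT/dz * 1000 = 46.2/4082 * 1000 = 11.318 C/km

11.318


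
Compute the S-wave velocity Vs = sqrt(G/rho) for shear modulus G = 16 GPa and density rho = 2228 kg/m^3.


Convert G to Pa: G = 16e9 Pa
Compute G/rho = 16e9 / 2228 = 7181328.5458
Vs = sqrt(7181328.5458) = 2679.8 m/s

2679.8


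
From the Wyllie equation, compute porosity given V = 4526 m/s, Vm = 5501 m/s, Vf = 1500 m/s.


1/V - 1/Vm = 1/4526 - 1/5501 = 3.916e-05
1/Vf - 1/Vm = 1/1500 - 1/5501 = 0.00048488
phi = 3.916e-05 / 0.00048488 = 0.0808

0.0808


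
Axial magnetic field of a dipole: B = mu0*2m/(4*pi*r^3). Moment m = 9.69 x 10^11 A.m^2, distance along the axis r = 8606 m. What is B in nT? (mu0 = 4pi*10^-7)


m = 9.69 x 10^11 = 969000000000 A.m^2
2m = 1938000000000 A.m^2
r^3 = 8606^3 = 637388209016
B = (4pi*10^-7) * 1938000000000 / (4*pi * 637388209016) * 1e9
= 2435362.625063 / 8009656459717.68 * 1e9
= 304.0533 nT

304.0533


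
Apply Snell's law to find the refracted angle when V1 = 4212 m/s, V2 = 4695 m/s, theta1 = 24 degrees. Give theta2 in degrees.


sin(theta1) = sin(24 deg) = 0.406737
sin(theta2) = V2/V1 * sin(theta1) = 4695/4212 * 0.406737 = 0.453378
theta2 = arcsin(0.453378) = 26.9606 degrees

26.9606


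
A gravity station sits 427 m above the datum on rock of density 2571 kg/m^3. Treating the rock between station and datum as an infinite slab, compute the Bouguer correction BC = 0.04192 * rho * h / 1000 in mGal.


BC = 0.04192 * rho * h / 1000
= 0.04192 * 2571 * 427 / 1000
= 46.0205 mGal

46.0205


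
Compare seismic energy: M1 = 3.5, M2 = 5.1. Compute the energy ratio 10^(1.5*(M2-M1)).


M2 - M1 = 5.1 - 3.5 = 1.6
1.5 * 1.6 = 2.4
ratio = 10^2.4 = 251.19

251.19


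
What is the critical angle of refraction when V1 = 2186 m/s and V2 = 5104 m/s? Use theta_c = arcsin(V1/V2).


V1/V2 = 2186/5104 = 0.428292
theta_c = arcsin(0.428292) = 25.3592 degrees

25.3592


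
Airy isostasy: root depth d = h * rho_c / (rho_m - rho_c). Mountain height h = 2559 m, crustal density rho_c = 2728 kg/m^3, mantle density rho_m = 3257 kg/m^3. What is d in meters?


rho_m - rho_c = 3257 - 2728 = 529
d = 2559 * 2728 / 529
= 6980952 / 529
= 13196.51 m

13196.51


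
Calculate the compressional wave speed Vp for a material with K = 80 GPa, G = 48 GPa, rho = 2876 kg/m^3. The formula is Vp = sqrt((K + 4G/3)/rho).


First compute the effective modulus:
K + 4G/3 = 80e9 + 4*48e9/3 = 144000000000.0 Pa
Then divide by density:
144000000000.0 / 2876 = 50069541.0292 Pa/(kg/m^3)
Take the square root:
Vp = sqrt(50069541.0292) = 7075.98 m/s

7075.98


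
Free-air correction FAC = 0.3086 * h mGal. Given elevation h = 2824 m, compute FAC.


FAC = 0.3086 * h
= 0.3086 * 2824
= 871.4864 mGal

871.4864


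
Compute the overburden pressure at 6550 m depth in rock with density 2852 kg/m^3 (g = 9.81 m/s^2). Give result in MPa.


P = rho * g * z / 1e6
= 2852 * 9.81 * 6550 / 1e6
= 183256686.0 / 1e6
= 183.2567 MPa

183.2567


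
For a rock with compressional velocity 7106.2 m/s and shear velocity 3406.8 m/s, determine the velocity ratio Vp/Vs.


Vp/Vs = 7106.2 / 3406.8
= 2.0859

2.0859


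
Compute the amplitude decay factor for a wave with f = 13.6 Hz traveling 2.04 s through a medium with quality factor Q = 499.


pi*f*t/Q = pi*13.6*2.04/499 = 0.17467
A/A0 = exp(-0.17467) = 0.839734

0.839734


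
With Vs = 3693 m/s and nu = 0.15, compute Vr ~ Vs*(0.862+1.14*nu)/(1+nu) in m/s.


Numerator factor = 0.862 + 1.14*0.15 = 1.033
Denominator = 1 + 0.15 = 1.15
Vr = 3693 * 1.033 / 1.15 = 3317.28 m/s

3317.28


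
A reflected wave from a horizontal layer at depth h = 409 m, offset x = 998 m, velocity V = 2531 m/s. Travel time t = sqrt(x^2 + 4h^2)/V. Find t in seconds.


x^2 + 4h^2 = 998^2 + 4*409^2 = 996004 + 669124 = 1665128
sqrt(1665128) = 1290.3984
t = 1290.3984 / 2531 = 0.5098 s

0.5098


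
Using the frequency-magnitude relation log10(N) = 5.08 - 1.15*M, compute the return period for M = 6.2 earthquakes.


log10(N) = 5.08 - 1.15*6.2 = -2.05
N = 10^-2.05 = 0.008913
T = 1/N = 1/0.008913 = 112.2018 years

112.2018


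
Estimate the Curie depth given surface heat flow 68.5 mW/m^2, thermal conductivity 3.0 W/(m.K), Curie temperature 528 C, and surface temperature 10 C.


T_Curie - T_surf = 528 - 10 = 518 C
Convert q to W/m^2: 68.5 mW/m^2 = 0.0685 W/m^2
d = 518 * 3.0 / 0.0685 = 22686.13 m

22686.13


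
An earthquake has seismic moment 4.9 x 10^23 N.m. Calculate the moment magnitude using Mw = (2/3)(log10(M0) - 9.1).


log10(M0) = log10(4.9 x 10^23) = 23.6902
Mw = 2/3 * (23.6902 - 9.1)
= 2/3 * 14.5902
= 9.73

9.73


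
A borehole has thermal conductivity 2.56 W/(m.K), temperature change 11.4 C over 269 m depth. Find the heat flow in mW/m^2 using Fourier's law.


q = k * dT / dz * 1000
= 2.56 * 11.4 / 269 * 1000
= 0.108491 * 1000
= 108.4907 mW/m^2

108.4907


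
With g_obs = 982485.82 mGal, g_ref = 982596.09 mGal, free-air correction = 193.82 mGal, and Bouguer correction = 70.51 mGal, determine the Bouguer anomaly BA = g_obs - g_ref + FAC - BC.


BA = g_obs - g_ref + FAC - BC
= 982485.82 - 982596.09 + 193.82 - 70.51
= 13.04 mGal

13.04


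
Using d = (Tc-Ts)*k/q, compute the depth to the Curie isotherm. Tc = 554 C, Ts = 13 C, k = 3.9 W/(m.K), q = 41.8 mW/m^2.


T_Curie - T_surf = 554 - 13 = 541 C
Convert q to W/m^2: 41.8 mW/m^2 = 0.0418 W/m^2
d = 541 * 3.9 / 0.0418 = 50476.08 m

50476.08


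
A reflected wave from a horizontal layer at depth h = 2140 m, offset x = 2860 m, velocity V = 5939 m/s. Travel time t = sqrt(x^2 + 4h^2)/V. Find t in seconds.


x^2 + 4h^2 = 2860^2 + 4*2140^2 = 8179600 + 18318400 = 26498000
sqrt(26498000) = 5147.6208
t = 5147.6208 / 5939 = 0.8667 s

0.8667


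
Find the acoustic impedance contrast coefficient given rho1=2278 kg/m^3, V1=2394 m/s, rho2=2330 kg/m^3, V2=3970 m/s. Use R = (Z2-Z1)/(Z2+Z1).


Z1 = 2278 * 2394 = 5453532
Z2 = 2330 * 3970 = 9250100
R = (9250100 - 5453532) / (9250100 + 5453532) = 3796568 / 14703632 = 0.2582

0.2582


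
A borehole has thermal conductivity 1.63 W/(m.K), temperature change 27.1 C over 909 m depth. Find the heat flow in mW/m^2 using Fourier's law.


q = k * dT / dz * 1000
= 1.63 * 27.1 / 909 * 1000
= 0.048595 * 1000
= 48.5952 mW/m^2

48.5952


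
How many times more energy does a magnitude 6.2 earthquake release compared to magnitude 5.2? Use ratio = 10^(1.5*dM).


M2 - M1 = 6.2 - 5.2 = 1.0
1.5 * 1.0 = 1.5
ratio = 10^1.5 = 31.62

31.62


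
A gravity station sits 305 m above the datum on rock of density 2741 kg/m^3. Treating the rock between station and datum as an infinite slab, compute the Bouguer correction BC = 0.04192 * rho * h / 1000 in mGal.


BC = 0.04192 * rho * h / 1000
= 0.04192 * 2741 * 305 / 1000
= 35.0453 mGal

35.0453


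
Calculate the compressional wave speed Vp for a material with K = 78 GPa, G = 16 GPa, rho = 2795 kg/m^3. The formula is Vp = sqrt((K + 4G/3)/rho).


First compute the effective modulus:
K + 4G/3 = 78e9 + 4*16e9/3 = 99333333333.33 Pa
Then divide by density:
99333333333.33 / 2795 = 35539654.1443 Pa/(kg/m^3)
Take the square root:
Vp = sqrt(35539654.1443) = 5961.51 m/s

5961.51


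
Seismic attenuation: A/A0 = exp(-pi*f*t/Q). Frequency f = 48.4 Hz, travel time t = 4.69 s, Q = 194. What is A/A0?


pi*f*t/Q = pi*48.4*4.69/194 = 3.675923
A/A0 = exp(-3.675923) = 0.025326

0.025326


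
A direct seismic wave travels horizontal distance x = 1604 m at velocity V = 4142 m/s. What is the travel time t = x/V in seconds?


t = x / V
= 1604 / 4142
= 0.3873 s

0.3873


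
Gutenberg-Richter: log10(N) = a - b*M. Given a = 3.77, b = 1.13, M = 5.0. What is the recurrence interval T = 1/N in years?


log10(N) = 3.77 - 1.13*5.0 = -1.88
N = 10^-1.88 = 0.013183
T = 1/N = 1/0.013183 = 75.8578 years

75.8578


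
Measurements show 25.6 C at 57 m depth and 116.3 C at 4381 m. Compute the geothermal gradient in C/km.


dT = 116.3 - 25.6 = 90.7 C
dz = 4381 - 57 = 4324 m
gradient = dT/dz * 1000 = 90.7/4324 * 1000 = 20.9759 C/km

20.9759


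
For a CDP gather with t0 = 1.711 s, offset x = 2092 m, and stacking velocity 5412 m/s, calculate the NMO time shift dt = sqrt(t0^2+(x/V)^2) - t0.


x/Vnmo = 2092/5412 = 0.386548
(x/Vnmo)^2 = 0.14942
t0^2 = 2.927521
sqrt(2.927521 + 0.14942) = 1.754121
dt = 1.754121 - 1.711 = 0.043121

0.043121


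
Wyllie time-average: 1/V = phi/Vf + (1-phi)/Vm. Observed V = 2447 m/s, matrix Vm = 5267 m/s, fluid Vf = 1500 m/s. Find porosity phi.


1/V - 1/Vm = 1/2447 - 1/5267 = 0.0002188
1/Vf - 1/Vm = 1/1500 - 1/5267 = 0.00047681
phi = 0.0002188 / 0.00047681 = 0.4589

0.4589


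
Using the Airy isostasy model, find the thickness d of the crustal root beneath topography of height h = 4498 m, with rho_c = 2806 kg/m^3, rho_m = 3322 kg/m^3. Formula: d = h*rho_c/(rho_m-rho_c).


rho_m - rho_c = 3322 - 2806 = 516
d = 4498 * 2806 / 516
= 12621388 / 516
= 24460.05 m

24460.05


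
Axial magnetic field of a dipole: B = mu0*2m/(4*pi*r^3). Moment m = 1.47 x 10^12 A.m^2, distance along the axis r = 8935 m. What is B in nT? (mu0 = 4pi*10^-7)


m = 1.47 x 10^12 = 1470000000000 A.m^2
2m = 2940000000000 A.m^2
r^3 = 8935^3 = 713318800375
B = (4pi*10^-7) * 2940000000000 / (4*pi * 713318800375) * 1e9
= 3694512.960622 / 8963828411702.34 * 1e9
= 412.1579 nT

412.1579


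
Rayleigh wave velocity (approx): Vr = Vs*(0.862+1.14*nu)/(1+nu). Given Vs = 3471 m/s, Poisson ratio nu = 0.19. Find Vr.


Numerator factor = 0.862 + 1.14*0.19 = 1.0786
Denominator = 1 + 0.19 = 1.19
Vr = 3471 * 1.0786 / 1.19 = 3146.07 m/s

3146.07


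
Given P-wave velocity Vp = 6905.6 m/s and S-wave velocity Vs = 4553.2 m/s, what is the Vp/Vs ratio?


Vp/Vs = 6905.6 / 4553.2
= 1.5166

1.5166


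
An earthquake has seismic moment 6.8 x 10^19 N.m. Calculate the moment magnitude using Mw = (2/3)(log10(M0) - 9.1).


log10(M0) = log10(6.8 x 10^19) = 19.8325
Mw = 2/3 * (19.8325 - 9.1)
= 2/3 * 10.7325
= 7.16

7.16


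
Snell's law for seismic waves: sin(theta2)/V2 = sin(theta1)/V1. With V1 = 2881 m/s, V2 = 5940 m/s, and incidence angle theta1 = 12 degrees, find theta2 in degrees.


sin(theta1) = sin(12 deg) = 0.207912
sin(theta2) = V2/V1 * sin(theta1) = 5940/2881 * 0.207912 = 0.428669
theta2 = arcsin(0.428669) = 25.3831 degrees

25.3831


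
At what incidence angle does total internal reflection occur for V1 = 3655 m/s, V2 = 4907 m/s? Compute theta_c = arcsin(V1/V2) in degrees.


V1/V2 = 3655/4907 = 0.744854
theta_c = arcsin(0.744854) = 48.1466 degrees

48.1466


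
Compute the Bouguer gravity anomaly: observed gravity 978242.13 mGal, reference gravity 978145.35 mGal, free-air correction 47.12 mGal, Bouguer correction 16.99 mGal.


BA = g_obs - g_ref + FAC - BC
= 978242.13 - 978145.35 + 47.12 - 16.99
= 126.91 mGal

126.91


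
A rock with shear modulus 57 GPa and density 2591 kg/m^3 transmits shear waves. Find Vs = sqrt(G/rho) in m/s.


Convert G to Pa: G = 57e9 Pa
Compute G/rho = 57e9 / 2591 = 21999228.0973
Vs = sqrt(21999228.0973) = 4690.33 m/s

4690.33


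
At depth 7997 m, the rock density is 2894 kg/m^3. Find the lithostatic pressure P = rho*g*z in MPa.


P = rho * g * z / 1e6
= 2894 * 9.81 * 7997 / 1e6
= 227035949.58 / 1e6
= 227.0359 MPa

227.0359


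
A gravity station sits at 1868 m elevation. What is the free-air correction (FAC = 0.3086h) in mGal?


FAC = 0.3086 * h
= 0.3086 * 1868
= 576.4648 mGal

576.4648


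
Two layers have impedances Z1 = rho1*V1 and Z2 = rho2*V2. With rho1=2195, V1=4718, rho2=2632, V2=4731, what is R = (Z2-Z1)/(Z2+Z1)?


Z1 = 2195 * 4718 = 10356010
Z2 = 2632 * 4731 = 12451992
R = (12451992 - 10356010) / (12451992 + 10356010) = 2095982 / 22808002 = 0.0919

0.0919


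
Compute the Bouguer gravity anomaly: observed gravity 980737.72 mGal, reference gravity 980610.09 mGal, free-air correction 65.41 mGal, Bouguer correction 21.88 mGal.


BA = g_obs - g_ref + FAC - BC
= 980737.72 - 980610.09 + 65.41 - 21.88
= 171.16 mGal

171.16


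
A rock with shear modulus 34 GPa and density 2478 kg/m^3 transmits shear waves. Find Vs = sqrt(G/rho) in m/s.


Convert G to Pa: G = 34e9 Pa
Compute G/rho = 34e9 / 2478 = 13720742.5343
Vs = sqrt(13720742.5343) = 3704.15 m/s

3704.15


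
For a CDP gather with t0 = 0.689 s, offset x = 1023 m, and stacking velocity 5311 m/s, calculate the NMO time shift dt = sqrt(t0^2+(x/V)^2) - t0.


x/Vnmo = 1023/5311 = 0.192619
(x/Vnmo)^2 = 0.037102
t0^2 = 0.474721
sqrt(0.474721 + 0.037102) = 0.715418
dt = 0.715418 - 0.689 = 0.026418

0.026418


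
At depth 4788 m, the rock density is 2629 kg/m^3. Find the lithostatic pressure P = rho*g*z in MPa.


P = rho * g * z / 1e6
= 2629 * 9.81 * 4788 / 1e6
= 123484866.12 / 1e6
= 123.4849 MPa

123.4849


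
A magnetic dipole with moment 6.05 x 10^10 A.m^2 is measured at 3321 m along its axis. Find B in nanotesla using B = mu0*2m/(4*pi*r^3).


m = 6.05 x 10^10 = 60500000000 A.m^2
2m = 121000000000 A.m^2
r^3 = 3321^3 = 36627445161
B = (4pi*10^-7) * 121000000000 / (4*pi * 36627445161) * 1e9
= 152053.084434 / 460274050550.24 * 1e9
= 330.3534 nT

330.3534


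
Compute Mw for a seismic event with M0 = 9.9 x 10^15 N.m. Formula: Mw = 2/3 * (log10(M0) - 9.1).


log10(M0) = log10(9.9 x 10^15) = 15.9956
Mw = 2/3 * (15.9956 - 9.1)
= 2/3 * 6.8956
= 4.6

4.6


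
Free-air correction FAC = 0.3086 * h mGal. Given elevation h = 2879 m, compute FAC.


FAC = 0.3086 * h
= 0.3086 * 2879
= 888.4594 mGal

888.4594


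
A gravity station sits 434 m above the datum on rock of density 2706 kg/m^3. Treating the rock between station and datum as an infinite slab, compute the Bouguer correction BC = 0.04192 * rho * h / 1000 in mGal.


BC = 0.04192 * rho * h / 1000
= 0.04192 * 2706 * 434 / 1000
= 49.231 mGal

49.231


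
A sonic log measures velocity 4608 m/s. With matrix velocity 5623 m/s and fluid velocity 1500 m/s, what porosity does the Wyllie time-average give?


1/V - 1/Vm = 1/4608 - 1/5623 = 3.917e-05
1/Vf - 1/Vm = 1/1500 - 1/5623 = 0.00048883
phi = 3.917e-05 / 0.00048883 = 0.0801

0.0801


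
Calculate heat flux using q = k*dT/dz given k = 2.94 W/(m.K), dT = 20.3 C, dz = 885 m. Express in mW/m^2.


q = k * dT / dz * 1000
= 2.94 * 20.3 / 885 * 1000
= 0.067437 * 1000
= 67.4373 mW/m^2

67.4373


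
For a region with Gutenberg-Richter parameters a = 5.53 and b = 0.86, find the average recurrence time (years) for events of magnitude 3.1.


log10(N) = 5.53 - 0.86*3.1 = 2.864
N = 10^2.864 = 731.139083
T = 1/N = 1/731.139083 = 0.0014 years

0.0014


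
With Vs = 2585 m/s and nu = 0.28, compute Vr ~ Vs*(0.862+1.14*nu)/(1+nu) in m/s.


Numerator factor = 0.862 + 1.14*0.28 = 1.1812
Denominator = 1 + 0.28 = 1.28
Vr = 2585 * 1.1812 / 1.28 = 2385.47 m/s

2385.47


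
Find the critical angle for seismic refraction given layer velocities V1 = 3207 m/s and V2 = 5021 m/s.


V1/V2 = 3207/5021 = 0.638717
theta_c = arcsin(0.638717) = 39.6962 degrees

39.6962


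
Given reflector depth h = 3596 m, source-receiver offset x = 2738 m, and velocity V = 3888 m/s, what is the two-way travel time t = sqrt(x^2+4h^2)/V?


x^2 + 4h^2 = 2738^2 + 4*3596^2 = 7496644 + 51724864 = 59221508
sqrt(59221508) = 7695.5512
t = 7695.5512 / 3888 = 1.9793 s

1.9793


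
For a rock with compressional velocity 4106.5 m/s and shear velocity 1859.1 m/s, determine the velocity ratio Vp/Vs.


Vp/Vs = 4106.5 / 1859.1
= 2.2089

2.2089


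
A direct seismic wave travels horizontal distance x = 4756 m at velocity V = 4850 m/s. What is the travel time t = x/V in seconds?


t = x / V
= 4756 / 4850
= 0.9806 s

0.9806


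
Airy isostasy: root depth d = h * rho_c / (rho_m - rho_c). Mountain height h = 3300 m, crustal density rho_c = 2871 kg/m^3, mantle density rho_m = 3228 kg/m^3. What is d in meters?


rho_m - rho_c = 3228 - 2871 = 357
d = 3300 * 2871 / 357
= 9474300 / 357
= 26538.66 m

26538.66


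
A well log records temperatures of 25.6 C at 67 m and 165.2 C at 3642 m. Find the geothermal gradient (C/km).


dT = 165.2 - 25.6 = 139.6 C
dz = 3642 - 67 = 3575 m
gradient = dT/dz * 1000 = 139.6/3575 * 1000 = 39.049 C/km

39.049


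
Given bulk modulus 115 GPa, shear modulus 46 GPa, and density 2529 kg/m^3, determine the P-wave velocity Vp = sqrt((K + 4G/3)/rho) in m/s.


First compute the effective modulus:
K + 4G/3 = 115e9 + 4*46e9/3 = 176333333333.33 Pa
Then divide by density:
176333333333.33 / 2529 = 69724528.7993 Pa/(kg/m^3)
Take the square root:
Vp = sqrt(69724528.7993) = 8350.12 m/s

8350.12


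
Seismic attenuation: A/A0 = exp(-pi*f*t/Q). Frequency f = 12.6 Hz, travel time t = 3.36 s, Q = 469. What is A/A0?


pi*f*t/Q = pi*12.6*3.36/469 = 0.283587
A/A0 = exp(-0.283587) = 0.753077

0.753077


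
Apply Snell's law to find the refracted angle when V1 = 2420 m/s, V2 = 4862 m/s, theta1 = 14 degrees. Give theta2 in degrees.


sin(theta1) = sin(14 deg) = 0.241922
sin(theta2) = V2/V1 * sin(theta1) = 4862/2420 * 0.241922 = 0.486043
theta2 = arcsin(0.486043) = 29.0808 degrees

29.0808


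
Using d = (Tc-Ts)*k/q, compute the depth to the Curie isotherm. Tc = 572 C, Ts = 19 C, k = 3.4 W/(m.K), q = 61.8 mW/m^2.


T_Curie - T_surf = 572 - 19 = 553 C
Convert q to W/m^2: 61.8 mW/m^2 = 0.0618 W/m^2
d = 553 * 3.4 / 0.0618 = 30423.95 m

30423.95


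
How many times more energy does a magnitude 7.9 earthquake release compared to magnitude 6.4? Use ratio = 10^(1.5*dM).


M2 - M1 = 7.9 - 6.4 = 1.5
1.5 * 1.5 = 2.25
ratio = 10^2.25 = 177.83

177.83


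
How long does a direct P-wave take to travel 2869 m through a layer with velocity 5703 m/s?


t = x / V
= 2869 / 5703
= 0.5031 s

0.5031


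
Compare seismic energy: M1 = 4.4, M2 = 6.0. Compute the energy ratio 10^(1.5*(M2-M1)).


M2 - M1 = 6.0 - 4.4 = 1.6
1.5 * 1.6 = 2.4
ratio = 10^2.4 = 251.19

251.19


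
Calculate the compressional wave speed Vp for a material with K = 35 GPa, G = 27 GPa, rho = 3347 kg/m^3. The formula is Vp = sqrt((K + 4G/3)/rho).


First compute the effective modulus:
K + 4G/3 = 35e9 + 4*27e9/3 = 71000000000.0 Pa
Then divide by density:
71000000000.0 / 3347 = 21213026.591 Pa/(kg/m^3)
Take the square root:
Vp = sqrt(21213026.591) = 4605.76 m/s

4605.76


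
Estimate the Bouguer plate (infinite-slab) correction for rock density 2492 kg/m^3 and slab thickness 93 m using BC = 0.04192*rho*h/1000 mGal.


BC = 0.04192 * rho * h / 1000
= 0.04192 * 2492 * 93 / 1000
= 9.7152 mGal

9.7152


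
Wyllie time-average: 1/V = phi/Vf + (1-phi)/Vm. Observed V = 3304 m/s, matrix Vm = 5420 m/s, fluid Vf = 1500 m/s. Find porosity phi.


1/V - 1/Vm = 1/3304 - 1/5420 = 0.00011816
1/Vf - 1/Vm = 1/1500 - 1/5420 = 0.00048216
phi = 0.00011816 / 0.00048216 = 0.2451

0.2451


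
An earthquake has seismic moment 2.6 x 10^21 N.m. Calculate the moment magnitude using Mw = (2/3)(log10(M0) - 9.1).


log10(M0) = log10(2.6 x 10^21) = 21.415
Mw = 2/3 * (21.415 - 9.1)
= 2/3 * 12.315
= 8.21

8.21


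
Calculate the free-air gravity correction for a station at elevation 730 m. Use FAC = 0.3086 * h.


FAC = 0.3086 * h
= 0.3086 * 730
= 225.278 mGal

225.278


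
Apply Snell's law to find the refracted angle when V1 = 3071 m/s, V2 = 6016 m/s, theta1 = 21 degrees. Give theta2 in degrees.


sin(theta1) = sin(21 deg) = 0.358368
sin(theta2) = V2/V1 * sin(theta1) = 6016/3071 * 0.358368 = 0.702032
theta2 = arcsin(0.702032) = 44.5903 degrees

44.5903


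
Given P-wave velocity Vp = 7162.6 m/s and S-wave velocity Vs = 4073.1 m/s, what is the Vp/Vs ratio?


Vp/Vs = 7162.6 / 4073.1
= 1.7585

1.7585


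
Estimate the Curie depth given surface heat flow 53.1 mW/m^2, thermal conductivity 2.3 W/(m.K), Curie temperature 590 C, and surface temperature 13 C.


T_Curie - T_surf = 590 - 13 = 577 C
Convert q to W/m^2: 53.1 mW/m^2 = 0.0531 W/m^2
d = 577 * 2.3 / 0.0531 = 24992.47 m

24992.47


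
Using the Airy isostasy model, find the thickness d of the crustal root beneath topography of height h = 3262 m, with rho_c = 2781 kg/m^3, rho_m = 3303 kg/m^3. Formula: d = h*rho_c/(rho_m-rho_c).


rho_m - rho_c = 3303 - 2781 = 522
d = 3262 * 2781 / 522
= 9071622 / 522
= 17378.59 m

17378.59


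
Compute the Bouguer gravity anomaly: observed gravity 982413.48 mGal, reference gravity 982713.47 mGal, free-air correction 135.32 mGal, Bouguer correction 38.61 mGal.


BA = g_obs - g_ref + FAC - BC
= 982413.48 - 982713.47 + 135.32 - 38.61
= -203.28 mGal

-203.28


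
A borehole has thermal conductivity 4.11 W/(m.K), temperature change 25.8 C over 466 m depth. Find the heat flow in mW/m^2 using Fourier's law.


q = k * dT / dz * 1000
= 4.11 * 25.8 / 466 * 1000
= 0.227549 * 1000
= 227.5494 mW/m^2

227.5494


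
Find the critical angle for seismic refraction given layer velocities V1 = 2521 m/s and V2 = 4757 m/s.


V1/V2 = 2521/4757 = 0.529956
theta_c = arcsin(0.529956) = 32.0025 degrees

32.0025


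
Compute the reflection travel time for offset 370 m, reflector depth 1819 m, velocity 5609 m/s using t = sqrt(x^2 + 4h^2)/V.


x^2 + 4h^2 = 370^2 + 4*1819^2 = 136900 + 13235044 = 13371944
sqrt(13371944) = 3656.7669
t = 3656.7669 / 5609 = 0.6519 s

0.6519


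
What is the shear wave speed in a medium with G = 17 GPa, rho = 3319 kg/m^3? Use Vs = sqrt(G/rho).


Convert G to Pa: G = 17e9 Pa
Compute G/rho = 17e9 / 3319 = 5122024.7062
Vs = sqrt(5122024.7062) = 2263.19 m/s

2263.19


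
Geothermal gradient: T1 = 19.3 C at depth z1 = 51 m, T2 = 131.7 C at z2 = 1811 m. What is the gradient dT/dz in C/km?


dT = 131.7 - 19.3 = 112.4 C
dz = 1811 - 51 = 1760 m
gradient = dT/dz * 1000 = 112.4/1760 * 1000 = 63.8636 C/km

63.8636


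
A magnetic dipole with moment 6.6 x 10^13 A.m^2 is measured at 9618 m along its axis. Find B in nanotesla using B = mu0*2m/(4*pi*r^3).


m = 6.6 x 10^13 = 66000000000000 A.m^2
2m = 132000000000000 A.m^2
r^3 = 9618^3 = 889721977032
B = (4pi*10^-7) * 132000000000000 / (4*pi * 889721977032) * 1e9
= 165876092.109541 / 11180576107124.47 * 1e9
= 14836.0953 nT

14836.0953


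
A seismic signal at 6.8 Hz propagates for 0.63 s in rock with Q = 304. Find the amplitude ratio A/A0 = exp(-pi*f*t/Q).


pi*f*t/Q = pi*6.8*0.63/304 = 0.044272
A/A0 = exp(-0.044272) = 0.956694

0.956694


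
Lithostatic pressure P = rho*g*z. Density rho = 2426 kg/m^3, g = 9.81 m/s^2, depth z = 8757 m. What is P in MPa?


P = rho * g * z / 1e6
= 2426 * 9.81 * 8757 / 1e6
= 208408368.42 / 1e6
= 208.4084 MPa

208.4084


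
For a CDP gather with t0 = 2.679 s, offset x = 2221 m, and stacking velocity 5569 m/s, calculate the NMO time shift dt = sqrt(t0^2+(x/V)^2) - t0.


x/Vnmo = 2221/5569 = 0.398815
(x/Vnmo)^2 = 0.159053
t0^2 = 7.177041
sqrt(7.177041 + 0.159053) = 2.708523
dt = 2.708523 - 2.679 = 0.029523

0.029523


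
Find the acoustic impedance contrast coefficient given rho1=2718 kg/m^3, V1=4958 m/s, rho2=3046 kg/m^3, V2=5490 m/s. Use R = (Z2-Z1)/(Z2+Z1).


Z1 = 2718 * 4958 = 13475844
Z2 = 3046 * 5490 = 16722540
R = (16722540 - 13475844) / (16722540 + 13475844) = 3246696 / 30198384 = 0.1075

0.1075


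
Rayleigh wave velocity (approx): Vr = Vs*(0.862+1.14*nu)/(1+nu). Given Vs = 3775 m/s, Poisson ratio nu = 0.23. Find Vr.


Numerator factor = 0.862 + 1.14*0.23 = 1.1242
Denominator = 1 + 0.23 = 1.23
Vr = 3775 * 1.1242 / 1.23 = 3450.29 m/s

3450.29


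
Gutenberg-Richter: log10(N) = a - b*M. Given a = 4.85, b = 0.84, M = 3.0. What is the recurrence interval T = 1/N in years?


log10(N) = 4.85 - 0.84*3.0 = 2.33
N = 10^2.33 = 213.796209
T = 1/N = 1/213.796209 = 0.0047 years

0.0047


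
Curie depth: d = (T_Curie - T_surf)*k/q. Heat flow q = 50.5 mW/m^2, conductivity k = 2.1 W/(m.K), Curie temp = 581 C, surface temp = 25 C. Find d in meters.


T_Curie - T_surf = 581 - 25 = 556 C
Convert q to W/m^2: 50.5 mW/m^2 = 0.0505 W/m^2
d = 556 * 2.1 / 0.0505 = 23120.79 m

23120.79


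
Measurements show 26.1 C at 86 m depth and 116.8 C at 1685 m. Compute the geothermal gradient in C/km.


dT = 116.8 - 26.1 = 90.7 C
dz = 1685 - 86 = 1599 m
gradient = dT/dz * 1000 = 90.7/1599 * 1000 = 56.723 C/km

56.723


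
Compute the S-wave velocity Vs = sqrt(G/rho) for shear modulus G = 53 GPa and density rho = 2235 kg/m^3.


Convert G to Pa: G = 53e9 Pa
Compute G/rho = 53e9 / 2235 = 23713646.5324
Vs = sqrt(23713646.5324) = 4869.67 m/s

4869.67


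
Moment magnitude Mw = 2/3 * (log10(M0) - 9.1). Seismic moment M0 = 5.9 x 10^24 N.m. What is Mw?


log10(M0) = log10(5.9 x 10^24) = 24.7709
Mw = 2/3 * (24.7709 - 9.1)
= 2/3 * 15.6709
= 10.45

10.45


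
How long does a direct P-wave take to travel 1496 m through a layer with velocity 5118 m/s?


t = x / V
= 1496 / 5118
= 0.2923 s

0.2923


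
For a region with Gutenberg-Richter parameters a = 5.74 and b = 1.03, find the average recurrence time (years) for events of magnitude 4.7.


log10(N) = 5.74 - 1.03*4.7 = 0.899
N = 10^0.899 = 7.925013
T = 1/N = 1/7.925013 = 0.1262 years

0.1262


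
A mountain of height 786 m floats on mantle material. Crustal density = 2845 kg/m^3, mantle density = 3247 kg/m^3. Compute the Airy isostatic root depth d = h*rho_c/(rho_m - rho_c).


rho_m - rho_c = 3247 - 2845 = 402
d = 786 * 2845 / 402
= 2236170 / 402
= 5562.61 m

5562.61


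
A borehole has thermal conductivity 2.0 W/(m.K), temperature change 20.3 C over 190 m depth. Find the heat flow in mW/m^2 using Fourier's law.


q = k * dT / dz * 1000
= 2.0 * 20.3 / 190 * 1000
= 0.213684 * 1000
= 213.6842 mW/m^2

213.6842


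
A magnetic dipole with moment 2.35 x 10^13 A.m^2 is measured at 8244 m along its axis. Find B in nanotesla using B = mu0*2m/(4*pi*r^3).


m = 2.35 x 10^13 = 23500000000000 A.m^2
2m = 47000000000000 A.m^2
r^3 = 8244^3 = 560291390784
B = (4pi*10^-7) * 47000000000000 / (4*pi * 560291390784) * 1e9
= 59061941.887488 / 7040829268626.49 * 1e9
= 8388.4923 nT

8388.4923


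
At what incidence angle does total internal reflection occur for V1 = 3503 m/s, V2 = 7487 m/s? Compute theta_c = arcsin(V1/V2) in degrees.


V1/V2 = 3503/7487 = 0.467878
theta_c = arcsin(0.467878) = 27.8966 degrees

27.8966


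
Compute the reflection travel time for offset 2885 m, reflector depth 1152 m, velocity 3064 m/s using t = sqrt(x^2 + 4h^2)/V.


x^2 + 4h^2 = 2885^2 + 4*1152^2 = 8323225 + 5308416 = 13631641
sqrt(13631641) = 3692.1052
t = 3692.1052 / 3064 = 1.205 s

1.205


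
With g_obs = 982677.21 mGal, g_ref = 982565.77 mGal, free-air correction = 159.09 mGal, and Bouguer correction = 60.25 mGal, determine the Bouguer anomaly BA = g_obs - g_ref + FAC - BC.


BA = g_obs - g_ref + FAC - BC
= 982677.21 - 982565.77 + 159.09 - 60.25
= 210.28 mGal

210.28


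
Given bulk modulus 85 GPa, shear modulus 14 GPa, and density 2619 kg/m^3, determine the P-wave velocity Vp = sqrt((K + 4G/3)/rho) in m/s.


First compute the effective modulus:
K + 4G/3 = 85e9 + 4*14e9/3 = 103666666666.67 Pa
Then divide by density:
103666666666.67 / 2619 = 39582537.8643 Pa/(kg/m^3)
Take the square root:
Vp = sqrt(39582537.8643) = 6291.47 m/s

6291.47


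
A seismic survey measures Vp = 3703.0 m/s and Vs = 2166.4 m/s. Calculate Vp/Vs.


Vp/Vs = 3703.0 / 2166.4
= 1.7093

1.7093


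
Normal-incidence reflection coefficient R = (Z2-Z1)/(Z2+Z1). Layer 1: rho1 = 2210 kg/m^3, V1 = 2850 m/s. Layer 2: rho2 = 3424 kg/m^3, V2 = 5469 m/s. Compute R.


Z1 = 2210 * 2850 = 6298500
Z2 = 3424 * 5469 = 18725856
R = (18725856 - 6298500) / (18725856 + 6298500) = 12427356 / 25024356 = 0.4966

0.4966


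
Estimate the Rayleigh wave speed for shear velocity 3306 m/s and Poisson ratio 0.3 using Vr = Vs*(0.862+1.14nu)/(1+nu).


Numerator factor = 0.862 + 1.14*0.3 = 1.204
Denominator = 1 + 0.3 = 1.3
Vr = 3306 * 1.204 / 1.3 = 3061.86 m/s

3061.86


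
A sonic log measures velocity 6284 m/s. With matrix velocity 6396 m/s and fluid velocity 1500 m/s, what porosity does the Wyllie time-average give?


1/V - 1/Vm = 1/6284 - 1/6396 = 2.79e-06
1/Vf - 1/Vm = 1/1500 - 1/6396 = 0.00051032
phi = 2.79e-06 / 0.00051032 = 0.0055

0.0055


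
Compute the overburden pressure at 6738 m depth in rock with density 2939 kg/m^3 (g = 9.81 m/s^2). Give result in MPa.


P = rho * g * z / 1e6
= 2939 * 9.81 * 6738 / 1e6
= 194267253.42 / 1e6
= 194.2673 MPa

194.2673


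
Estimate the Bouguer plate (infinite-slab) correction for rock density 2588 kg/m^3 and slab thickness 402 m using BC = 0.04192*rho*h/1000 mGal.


BC = 0.04192 * rho * h / 1000
= 0.04192 * 2588 * 402 / 1000
= 43.6126 mGal

43.6126


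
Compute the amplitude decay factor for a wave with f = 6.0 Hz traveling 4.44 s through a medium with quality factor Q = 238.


pi*f*t/Q = pi*6.0*4.44/238 = 0.351647
A/A0 = exp(-0.351647) = 0.703528

0.703528


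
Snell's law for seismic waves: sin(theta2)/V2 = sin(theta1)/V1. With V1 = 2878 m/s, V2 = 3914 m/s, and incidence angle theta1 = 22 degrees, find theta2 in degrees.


sin(theta1) = sin(22 deg) = 0.374607
sin(theta2) = V2/V1 * sin(theta1) = 3914/2878 * 0.374607 = 0.509455
theta2 = arcsin(0.509455) = 30.6275 degrees

30.6275


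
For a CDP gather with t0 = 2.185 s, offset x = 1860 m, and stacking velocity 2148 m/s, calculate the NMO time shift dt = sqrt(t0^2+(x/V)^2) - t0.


x/Vnmo = 1860/2148 = 0.865922
(x/Vnmo)^2 = 0.749821
t0^2 = 4.774225
sqrt(4.774225 + 0.749821) = 2.350329
dt = 2.350329 - 2.185 = 0.165329

0.165329


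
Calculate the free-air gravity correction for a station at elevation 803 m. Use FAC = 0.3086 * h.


FAC = 0.3086 * h
= 0.3086 * 803
= 247.8058 mGal

247.8058


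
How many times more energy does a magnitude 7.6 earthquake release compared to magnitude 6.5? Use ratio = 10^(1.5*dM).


M2 - M1 = 7.6 - 6.5 = 1.1
1.5 * 1.1 = 1.65
ratio = 10^1.65 = 44.67

44.67
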